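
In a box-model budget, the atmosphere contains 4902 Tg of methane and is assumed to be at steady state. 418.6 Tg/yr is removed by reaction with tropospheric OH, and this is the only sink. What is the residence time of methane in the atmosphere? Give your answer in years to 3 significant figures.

τ = M / F = 4902 / 418.6 = 11.71 yr.

11.7 yr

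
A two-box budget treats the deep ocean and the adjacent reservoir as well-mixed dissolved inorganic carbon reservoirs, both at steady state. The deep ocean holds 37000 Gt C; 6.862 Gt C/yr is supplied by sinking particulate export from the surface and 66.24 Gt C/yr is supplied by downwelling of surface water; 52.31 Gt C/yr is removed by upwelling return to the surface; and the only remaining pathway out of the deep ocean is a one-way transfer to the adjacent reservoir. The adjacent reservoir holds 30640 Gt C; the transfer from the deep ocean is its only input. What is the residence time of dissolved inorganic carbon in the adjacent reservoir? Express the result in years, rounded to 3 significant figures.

Balance the deep ocean: ΣF_in = 6.862 + 66.24 = 73.102 Gt C/yr.
Transfer to the adjacent reservoir = ΣF_in − (52.31) = 20.792 Gt C/yr.
At steady state the output of the adjacent reservoir equals its input, 20.792 Gt C/yr.
τ = M / F = 30640 / 20.792 = 1474 yr.

1470 yr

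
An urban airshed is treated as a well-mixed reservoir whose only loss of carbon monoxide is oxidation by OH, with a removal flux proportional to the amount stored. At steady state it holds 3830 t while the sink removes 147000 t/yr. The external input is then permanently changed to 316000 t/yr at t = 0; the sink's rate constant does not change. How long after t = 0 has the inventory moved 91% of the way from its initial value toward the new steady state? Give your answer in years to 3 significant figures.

τ = M₀/F₀ = 3830/147000 = 0.02605 yr.
The remaining gap fraction is e^(−t/τ); 91% covered ⇒ e^(−t/τ) = 0.0900.
t = −τ ln(0.0900) = 0.02605 × 2.408 = 0.06274 yr.

0.0627 yr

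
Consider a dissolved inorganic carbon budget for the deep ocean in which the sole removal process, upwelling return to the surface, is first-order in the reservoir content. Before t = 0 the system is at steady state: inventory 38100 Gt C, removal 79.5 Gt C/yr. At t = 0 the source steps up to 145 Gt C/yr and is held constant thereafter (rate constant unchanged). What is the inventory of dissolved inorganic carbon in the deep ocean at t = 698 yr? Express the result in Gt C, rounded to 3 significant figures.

62200 Gt C

Residence time τ = M₀/F₀ = 479.2 yr. The eventual steady state is M_∞ = M₀·(F₁/F₀) = 38100 × 145/79.5 = 69491 Gt C.
The anomaly ΔM(t) = M(t) − M_∞ decays as ΔM₀·e^(−t/τ) with ΔM₀ = 38100 − 69491 = −31390 Gt C.
At t = 698 yr, e^(−t/τ) = e^(−1.456) = 0.2331, so ΔM = −7316 Gt C and M = 69491 − 7316 = 62175 Gt C.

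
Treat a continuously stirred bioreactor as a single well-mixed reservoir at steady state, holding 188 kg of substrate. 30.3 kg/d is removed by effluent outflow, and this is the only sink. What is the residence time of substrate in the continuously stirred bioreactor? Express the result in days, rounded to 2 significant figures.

τ = M / F = 188 / 30.3 = 6.205 d.

6.2 d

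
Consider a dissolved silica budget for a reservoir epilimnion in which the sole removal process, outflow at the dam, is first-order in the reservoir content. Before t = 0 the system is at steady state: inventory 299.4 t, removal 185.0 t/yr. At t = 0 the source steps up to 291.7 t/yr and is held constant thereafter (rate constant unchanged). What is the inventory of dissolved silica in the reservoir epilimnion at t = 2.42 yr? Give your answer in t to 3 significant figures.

433 t

τ = M₀/F₀ = 299.4/185.0 = 1.618 yr; rate constant k = 1/τ.
New steady state M_∞ = F₁/k = F₁·τ = 291.7 × 1.618 = 472.08 t.
M(t) = M_∞ + (M₀ − M_∞)·e^(−t/τ); t/τ = 2.42/1.618 = 1.495, so e^(−t/τ) = 0.2242.
M(t) = 472.08 − 172.7 × 0.2242 = 433.37 t.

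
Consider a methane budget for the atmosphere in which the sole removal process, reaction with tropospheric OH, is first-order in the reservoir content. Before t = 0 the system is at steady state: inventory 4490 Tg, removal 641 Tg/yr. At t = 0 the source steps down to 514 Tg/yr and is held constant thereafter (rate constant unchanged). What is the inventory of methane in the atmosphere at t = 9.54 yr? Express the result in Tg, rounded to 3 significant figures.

τ = M₀/F₀ = 4490/641 = 7.005 yr; rate constant k = 1/τ.
New steady state M_∞ = F₁/k = F₁·τ = 514 × 7.005 = 3600.4 Tg.
M(t) = M_∞ + (M₀ − M_∞)·e^(−t/τ); t/τ = 9.54/7.005 = 1.362, so e^(−t/τ) = 0.2562.
M(t) = 3600.4 + 889.6 × 0.2562 = 3828.3 Tg.

3830 Tg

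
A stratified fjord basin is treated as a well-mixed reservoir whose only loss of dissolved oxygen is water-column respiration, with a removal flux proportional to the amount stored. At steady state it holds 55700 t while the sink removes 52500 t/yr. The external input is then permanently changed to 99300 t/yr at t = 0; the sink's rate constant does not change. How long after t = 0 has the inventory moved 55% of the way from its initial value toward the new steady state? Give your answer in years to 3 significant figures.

0.847 yr

τ = M₀/F₀ = 55700/52500 = 1.061 yr.
The remaining gap fraction is e^(−t/τ); 55% covered ⇒ e^(−t/τ) = 0.450.
t = −τ ln(0.450) = 1.061 × 0.7985 = 0.8472 yr.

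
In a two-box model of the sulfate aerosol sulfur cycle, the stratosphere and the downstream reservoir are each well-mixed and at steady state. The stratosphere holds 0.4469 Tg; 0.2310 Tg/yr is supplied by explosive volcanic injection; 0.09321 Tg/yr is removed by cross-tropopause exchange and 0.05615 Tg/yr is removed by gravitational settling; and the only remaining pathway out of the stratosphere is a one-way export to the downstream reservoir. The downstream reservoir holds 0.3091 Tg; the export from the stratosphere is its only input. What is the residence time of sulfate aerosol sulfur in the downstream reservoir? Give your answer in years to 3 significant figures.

Balance the stratosphere: ΣF_in = 0.23100 Tg/yr.
Export to the downstream reservoir = ΣF_in − (0.09321 + 0.05615) = 0.081640 Tg/yr.
At steady state the output of the downstream reservoir equals its input, 0.081640 Tg/yr.
τ = M / F = 0.3091 / 0.081640 = 3.786 yr.

3.79 yr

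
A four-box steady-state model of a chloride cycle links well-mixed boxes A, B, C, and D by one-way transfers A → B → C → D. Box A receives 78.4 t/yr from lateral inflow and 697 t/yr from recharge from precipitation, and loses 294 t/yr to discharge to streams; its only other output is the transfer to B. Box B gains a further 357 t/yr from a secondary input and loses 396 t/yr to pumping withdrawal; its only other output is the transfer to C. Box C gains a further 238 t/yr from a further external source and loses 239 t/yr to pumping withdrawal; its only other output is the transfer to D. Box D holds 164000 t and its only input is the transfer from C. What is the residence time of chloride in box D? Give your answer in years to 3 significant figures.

Box A: F(A→B) = (78.4 + 697) − 294 = 481.40 t/yr.
Box B: F(B→C) = (481.40 + 357) − 396 = 442.40 t/yr.
Box C: F(C→D) = (442.40 + 238) − 239 = 441.40 t/yr.
Box D throughput = its input = 441.40 t/yr; τ = 164000 / 441.40 = 371.5 yr.

372 yr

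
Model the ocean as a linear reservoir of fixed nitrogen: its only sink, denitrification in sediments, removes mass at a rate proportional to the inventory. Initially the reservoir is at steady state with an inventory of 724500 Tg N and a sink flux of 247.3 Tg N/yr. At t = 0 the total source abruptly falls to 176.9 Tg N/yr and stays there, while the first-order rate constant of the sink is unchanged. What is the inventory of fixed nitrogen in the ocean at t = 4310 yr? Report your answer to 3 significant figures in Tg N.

566000 Tg N

τ = M₀/F₀ = 724500/247.3 = 2930 yr; rate constant k = 1/τ.
New steady state M_∞ = F₁/k = F₁·τ = 176.9 × 2930 = 518250 Tg N.
M(t) = M_∞ + (M₀ − M_∞)·e^(−t/τ); t/τ = 4310/2930 = 1.471, so e^(−t/τ) = 0.2297.
M(t) = 518250 + 206200 × 0.2297 = 565620 Tg N.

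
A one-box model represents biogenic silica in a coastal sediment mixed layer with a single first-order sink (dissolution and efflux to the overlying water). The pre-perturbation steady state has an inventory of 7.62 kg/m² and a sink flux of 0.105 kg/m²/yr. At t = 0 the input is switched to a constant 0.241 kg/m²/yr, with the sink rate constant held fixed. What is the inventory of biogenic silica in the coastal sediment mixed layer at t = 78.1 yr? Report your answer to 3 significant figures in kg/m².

The sink rate constant is k = F₀/M₀ = 0.105/7.62 = 0.01378 yr⁻¹.
Solving dM/dt = F₁ − kM with M(0) = M₀ gives M(t) = F₁/k + (M₀ − F₁/k)·e^(−kt).
F₁/k = 0.241/0.01378 = 17.490 kg/m²; kt = 0.01378 × 78.1 = 1.076, e^(−kt) = 0.3409.
M(78.1) = 17.490 + (7.62 − 17.490) × 0.3409 = 17.490 − 3.365 = 14.125 kg/m².

14.1 kg/m²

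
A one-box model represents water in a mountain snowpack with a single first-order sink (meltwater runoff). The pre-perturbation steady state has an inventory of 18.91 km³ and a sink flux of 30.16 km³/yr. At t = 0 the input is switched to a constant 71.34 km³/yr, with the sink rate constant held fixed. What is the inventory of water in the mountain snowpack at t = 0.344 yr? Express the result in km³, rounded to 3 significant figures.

29.8 km³

The sink rate constant is k = F₀/M₀ = 30.16/18.91 = 1.595 yr⁻¹.
Solving dM/dt = F₁ − kM with M(0) = M₀ gives M(t) = F₁/k + (M₀ − F₁/k)·e^(−kt).
F₁/k = 71.34/1.595 = 44.729 km³; kt = 1.595 × 0.344 = 0.5487, e^(−kt) = 0.5777.
M(0.344) = 44.729 + (18.91 − 44.729) × 0.5777 = 44.729 − 14.92 = 29.813 km³.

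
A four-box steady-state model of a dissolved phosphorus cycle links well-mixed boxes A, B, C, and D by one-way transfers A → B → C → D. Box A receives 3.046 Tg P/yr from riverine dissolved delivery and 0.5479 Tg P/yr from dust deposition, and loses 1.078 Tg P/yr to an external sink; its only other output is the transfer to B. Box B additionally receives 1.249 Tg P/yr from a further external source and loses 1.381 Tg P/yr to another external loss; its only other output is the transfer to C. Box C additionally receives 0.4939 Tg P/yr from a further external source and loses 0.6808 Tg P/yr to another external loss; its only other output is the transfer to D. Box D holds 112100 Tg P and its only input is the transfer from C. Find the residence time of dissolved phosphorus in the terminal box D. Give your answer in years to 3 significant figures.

Box A: F(A→B) = (3.046 + 0.5479) − 1.078 = 2.5159 Tg P/yr.
Box B: F(B→C) = (2.5159 + 1.249) − 1.381 = 2.3839 Tg P/yr.
Box C: F(C→D) = (2.3839 + 0.4939) − 0.6808 = 2.1970 Tg P/yr.
Box D throughput = its input = 2.1970 Tg P/yr; τ = 112100 / 2.1970 = 51020 yr.

51000 yr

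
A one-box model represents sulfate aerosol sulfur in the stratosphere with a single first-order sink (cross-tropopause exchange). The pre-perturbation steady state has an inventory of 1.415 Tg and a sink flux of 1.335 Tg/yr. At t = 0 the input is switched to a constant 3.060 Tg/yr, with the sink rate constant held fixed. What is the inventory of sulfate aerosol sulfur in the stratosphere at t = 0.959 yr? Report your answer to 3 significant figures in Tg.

2.50 Tg

The sink rate constant is k = F₀/M₀ = 1.335/1.415 = 0.9435 yr⁻¹.
Solving dM/dt = F₁ − kM with M(0) = M₀ gives M(t) = F₁/k + (M₀ − F₁/k)·e^(−kt).
F₁/k = 3.060/0.9435 = 3.2434 Tg; kt = 0.9435 × 0.959 = 0.9048, e^(−kt) = 0.4046.
M(0.959) = 3.2434 + (1.415 − 3.2434) × 0.4046 = 3.2434 − 0.7398 = 2.5036 Tg.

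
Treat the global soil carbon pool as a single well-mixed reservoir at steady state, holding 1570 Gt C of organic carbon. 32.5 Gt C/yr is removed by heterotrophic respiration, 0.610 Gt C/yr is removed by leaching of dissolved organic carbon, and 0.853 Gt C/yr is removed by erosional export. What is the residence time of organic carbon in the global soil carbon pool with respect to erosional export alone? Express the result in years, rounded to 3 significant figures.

Residence time with respect to a single sink: τ = M / F_sink.
τ = 1570 / 0.853 = 1841 yr.

1840 yr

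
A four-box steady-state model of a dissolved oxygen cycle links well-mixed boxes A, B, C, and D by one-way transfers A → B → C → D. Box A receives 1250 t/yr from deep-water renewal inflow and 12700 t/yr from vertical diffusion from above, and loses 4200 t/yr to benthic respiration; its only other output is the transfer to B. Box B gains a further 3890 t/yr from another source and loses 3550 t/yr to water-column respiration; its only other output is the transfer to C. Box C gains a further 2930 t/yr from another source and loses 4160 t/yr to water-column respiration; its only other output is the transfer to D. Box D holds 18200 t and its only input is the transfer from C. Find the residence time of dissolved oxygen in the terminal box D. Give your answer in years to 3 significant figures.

2.05 yr

Box A: F(A→B) = (1250 + 12700) − 4200 = 9750.0 t/yr.
Box B: F(B→C) = (9750.0 + 3890) − 3550 = 10090 t/yr.
Box C: F(C→D) = (10090 + 2930) − 4160 = 8860.0 t/yr.
Box D throughput = its input = 8860.0 t/yr; τ = 18200 / 8860.0 = 2.054 yr.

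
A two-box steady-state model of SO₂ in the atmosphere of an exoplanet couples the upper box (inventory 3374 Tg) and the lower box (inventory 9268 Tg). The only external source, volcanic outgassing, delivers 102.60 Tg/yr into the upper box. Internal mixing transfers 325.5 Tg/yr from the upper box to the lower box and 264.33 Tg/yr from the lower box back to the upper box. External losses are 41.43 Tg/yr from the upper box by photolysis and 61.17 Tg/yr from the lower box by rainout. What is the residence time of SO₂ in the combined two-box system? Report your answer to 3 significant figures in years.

123 yr

Residence time in the combined system uses the total inventory and the total *external* removal — internal exchanges between the two boxes cancel.
M_total = 3374 + 9268 = 12642 Tg.
ΣF_external_out = 41.43 + 61.17 = 102.60 Tg/yr.
τ = M_total / ΣF_ext = 12642 / 102.60 = 123.2 yr.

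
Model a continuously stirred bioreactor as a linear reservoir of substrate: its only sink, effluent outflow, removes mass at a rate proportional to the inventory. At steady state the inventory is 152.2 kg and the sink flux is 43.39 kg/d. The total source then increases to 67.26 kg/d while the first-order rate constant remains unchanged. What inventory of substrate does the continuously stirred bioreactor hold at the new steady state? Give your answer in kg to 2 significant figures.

240 kg

Rate constant k = F/M = 43.39 / 152.2 = 0.2851 d⁻¹.
At the new steady state, source = k·M_new ⇒ M_new = 67.26 / 0.2851 = 235.9 kg.
(Equivalently M_new = M × F_new/F_old = 152.2 × 67.26/43.39.)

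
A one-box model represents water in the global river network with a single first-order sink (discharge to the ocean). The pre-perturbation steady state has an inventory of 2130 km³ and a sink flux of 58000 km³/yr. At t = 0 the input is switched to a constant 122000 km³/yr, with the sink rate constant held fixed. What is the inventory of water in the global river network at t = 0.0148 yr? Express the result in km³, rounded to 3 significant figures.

2910 km³

The sink rate constant is k = F₀/M₀ = 58000/2130 = 27.23 yr⁻¹.
Solving dM/dt = F₁ − kM with M(0) = M₀ gives M(t) = F₁/k + (M₀ − F₁/k)·e^(−kt).
F₁/k = 122000/27.23 = 4480.3 km³; kt = 27.23 × 0.0148 = 0.4030, e^(−kt) = 0.6683.
M(0.0148) = 4480.3 + (2130 − 4480.3) × 0.6683 = 4480.3 − 1571 = 2909.6 km³.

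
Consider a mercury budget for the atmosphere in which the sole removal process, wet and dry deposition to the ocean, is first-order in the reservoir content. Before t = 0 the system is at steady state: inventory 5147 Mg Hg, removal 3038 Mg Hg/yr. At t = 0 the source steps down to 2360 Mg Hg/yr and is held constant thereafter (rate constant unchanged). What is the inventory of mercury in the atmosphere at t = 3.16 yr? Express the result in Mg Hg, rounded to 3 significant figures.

The sink rate constant is k = F₀/M₀ = 3038/5147 = 0.5902 yr⁻¹.
Solving dM/dt = F₁ − kM with M(0) = M₀ gives M(t) = F₁/k + (M₀ − F₁/k)·e^(−kt).
F₁/k = 2360/0.5902 = 3998.3 Mg Hg; kt = 0.5902 × 3.16 = 1.865, e^(−kt) = 0.1549.
M(3.16) = 3998.3 + (5147 − 3998.3) × 0.1549 = 3998.3 + 177.9 = 4176.2 Mg Hg.

4180 Mg Hg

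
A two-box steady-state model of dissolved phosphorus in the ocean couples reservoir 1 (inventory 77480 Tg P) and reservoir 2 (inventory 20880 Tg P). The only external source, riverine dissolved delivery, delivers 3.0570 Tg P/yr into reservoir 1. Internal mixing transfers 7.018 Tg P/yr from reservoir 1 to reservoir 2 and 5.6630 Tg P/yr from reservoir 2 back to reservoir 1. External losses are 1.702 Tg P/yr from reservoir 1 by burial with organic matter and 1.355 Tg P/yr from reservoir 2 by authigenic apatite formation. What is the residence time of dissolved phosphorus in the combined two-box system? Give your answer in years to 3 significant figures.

Residence time in the combined system uses the total inventory and the total *external* removal — internal exchanges between the two boxes cancel.
M_total = 77480 + 20880 = 98360 Tg P.
ΣF_external_out = 1.702 + 1.355 = 3.0570 Tg P/yr.
τ = M_total / ΣF_ext = 98360 / 3.0570 = 32180 yr.

32200 yr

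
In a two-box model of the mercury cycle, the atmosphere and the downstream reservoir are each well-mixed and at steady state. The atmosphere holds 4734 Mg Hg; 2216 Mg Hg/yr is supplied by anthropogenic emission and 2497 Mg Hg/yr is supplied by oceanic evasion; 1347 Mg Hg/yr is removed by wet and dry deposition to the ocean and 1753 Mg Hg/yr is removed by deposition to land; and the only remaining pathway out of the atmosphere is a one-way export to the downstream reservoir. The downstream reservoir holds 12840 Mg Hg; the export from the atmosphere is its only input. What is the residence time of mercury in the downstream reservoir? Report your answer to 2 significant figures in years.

Balance the atmosphere: ΣF_in = 2216 + 2497 = 4713.0 Mg Hg/yr.
Export to the downstream reservoir = ΣF_in − (1347 + 1753) = 1613.0 Mg Hg/yr.
At steady state the output of the downstream reservoir equals its input, 1613.0 Mg Hg/yr.
τ = M / F = 12840 / 1613.0 = 7.960 yr.

8.0 yr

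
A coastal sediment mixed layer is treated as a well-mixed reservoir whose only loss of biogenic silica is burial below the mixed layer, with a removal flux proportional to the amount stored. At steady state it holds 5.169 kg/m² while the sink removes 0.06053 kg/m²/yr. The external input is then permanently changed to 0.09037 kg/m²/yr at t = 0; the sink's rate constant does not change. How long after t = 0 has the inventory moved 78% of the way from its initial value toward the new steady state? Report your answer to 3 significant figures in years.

129 yr

τ = M₀/F₀ = 5.169/0.06053 = 85.40 yr.
The remaining gap fraction is e^(−t/τ); 78% covered ⇒ e^(−t/τ) = 0.220.
t = −τ ln(0.220) = 85.40 × 1.514 = 129.3 yr.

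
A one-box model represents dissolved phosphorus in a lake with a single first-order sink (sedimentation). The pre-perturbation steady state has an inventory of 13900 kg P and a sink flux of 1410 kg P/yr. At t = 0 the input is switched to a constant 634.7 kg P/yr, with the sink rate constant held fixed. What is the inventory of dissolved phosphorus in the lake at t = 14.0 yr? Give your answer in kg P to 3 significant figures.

Residence time τ = M₀/F₀ = 9.858 yr. The eventual steady state is M_∞ = M₀·(F₁/F₀) = 13900 × 634.7/1410 = 6257.0 kg P.
The anomaly ΔM(t) = M(t) − M_∞ decays as ΔM₀·e^(−t/τ) with ΔM₀ = 13900 − 6257.0 = 7643 kg P.
At t = 14.0 yr, e^(−t/τ) = e^(−1.420) = 0.2417, so ΔM = 1847 kg P and M = 6257.0 + 1847 = 8104.1 kg P.

8100 kg P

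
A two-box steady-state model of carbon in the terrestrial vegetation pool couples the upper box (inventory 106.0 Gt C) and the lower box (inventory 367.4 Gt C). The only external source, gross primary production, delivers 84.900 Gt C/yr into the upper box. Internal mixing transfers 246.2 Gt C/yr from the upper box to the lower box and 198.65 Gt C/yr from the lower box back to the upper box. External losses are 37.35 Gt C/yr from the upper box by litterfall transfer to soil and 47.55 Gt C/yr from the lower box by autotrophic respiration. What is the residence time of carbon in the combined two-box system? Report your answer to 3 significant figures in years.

Treat the two boxes together as one reservoir: the mixing fluxes between them are internal recycling, so τ = ΣM / Σ(external losses).
M_total = 106.0 + 367.4 = 473.40 Gt C.
ΣF_external_out = 37.35 + 47.55 = 84.900 Gt C/yr.
τ = M_total / ΣF_ext = 473.40 / 84.900 = 5.576 yr.

5.58 yr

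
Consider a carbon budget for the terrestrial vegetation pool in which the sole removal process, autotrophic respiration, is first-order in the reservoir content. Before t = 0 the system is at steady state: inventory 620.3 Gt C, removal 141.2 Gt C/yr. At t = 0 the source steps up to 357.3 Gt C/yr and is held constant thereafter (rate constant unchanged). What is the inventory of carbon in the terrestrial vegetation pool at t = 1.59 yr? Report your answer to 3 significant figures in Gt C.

The sink rate constant is k = F₀/M₀ = 141.2/620.3 = 0.2276 yr⁻¹.
Solving dM/dt = F₁ − kM with M(0) = M₀ gives M(t) = F₁/k + (M₀ − F₁/k)·e^(−kt).
F₁/k = 357.3/0.2276 = 1569.6 Gt C; kt = 0.2276 × 1.59 = 0.3619, e^(−kt) = 0.6963.
M(1.59) = 1569.6 + (620.3 − 1569.6) × 0.6963 = 1569.6 − 661.1 = 908.59 Gt C.

909 Gt C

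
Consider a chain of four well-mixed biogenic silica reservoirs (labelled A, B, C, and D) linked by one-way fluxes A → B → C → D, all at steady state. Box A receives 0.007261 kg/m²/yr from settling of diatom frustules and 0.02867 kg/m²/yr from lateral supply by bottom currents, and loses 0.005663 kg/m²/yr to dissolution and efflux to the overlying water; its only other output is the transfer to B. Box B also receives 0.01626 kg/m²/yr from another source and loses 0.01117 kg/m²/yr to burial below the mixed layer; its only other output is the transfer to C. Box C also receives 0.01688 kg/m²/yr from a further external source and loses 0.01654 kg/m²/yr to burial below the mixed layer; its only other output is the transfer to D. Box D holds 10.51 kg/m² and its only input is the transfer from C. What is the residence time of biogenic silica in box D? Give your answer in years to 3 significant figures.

294 yr

Box A: F(A→B) = (0.007261 + 0.02867) − 0.005663 = 0.030268 kg/m²/yr.
Box B: F(B→C) = (0.030268 + 0.01626) − 0.01117 = 0.035358 kg/m²/yr.
Box C: F(C→D) = (0.035358 + 0.01688) − 0.01654 = 0.035698 kg/m²/yr.
Box D throughput = its input = 0.035698 kg/m²/yr; τ = 10.51 / 0.035698 = 294.4 yr.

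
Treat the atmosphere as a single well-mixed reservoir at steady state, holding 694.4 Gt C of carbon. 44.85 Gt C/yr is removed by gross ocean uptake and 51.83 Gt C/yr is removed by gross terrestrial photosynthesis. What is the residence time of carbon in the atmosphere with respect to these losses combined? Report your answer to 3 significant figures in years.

7.18 yr

Total removal = 44.85 + 51.83 = 96.680 Gt C/yr.
τ = M / ΣF_out = 694.4 / 96.680 = 7.182 yr.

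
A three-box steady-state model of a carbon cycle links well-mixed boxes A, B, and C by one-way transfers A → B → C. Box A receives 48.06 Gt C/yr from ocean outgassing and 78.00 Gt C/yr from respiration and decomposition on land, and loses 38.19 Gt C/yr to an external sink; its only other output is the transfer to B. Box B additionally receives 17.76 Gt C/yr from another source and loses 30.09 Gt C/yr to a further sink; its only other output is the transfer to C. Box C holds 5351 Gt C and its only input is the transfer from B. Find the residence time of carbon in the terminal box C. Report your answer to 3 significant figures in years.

Box A: F(A→B) = (48.06 + 78.00) − 38.19 = 87.870 Gt C/yr.
Box B: F(B→C) = (87.870 + 17.76) − 30.09 = 75.540 Gt C/yr.
Box C throughput = its input = 75.540 Gt C/yr; τ = 5351 / 75.540 = 70.84 yr.

70.8 yr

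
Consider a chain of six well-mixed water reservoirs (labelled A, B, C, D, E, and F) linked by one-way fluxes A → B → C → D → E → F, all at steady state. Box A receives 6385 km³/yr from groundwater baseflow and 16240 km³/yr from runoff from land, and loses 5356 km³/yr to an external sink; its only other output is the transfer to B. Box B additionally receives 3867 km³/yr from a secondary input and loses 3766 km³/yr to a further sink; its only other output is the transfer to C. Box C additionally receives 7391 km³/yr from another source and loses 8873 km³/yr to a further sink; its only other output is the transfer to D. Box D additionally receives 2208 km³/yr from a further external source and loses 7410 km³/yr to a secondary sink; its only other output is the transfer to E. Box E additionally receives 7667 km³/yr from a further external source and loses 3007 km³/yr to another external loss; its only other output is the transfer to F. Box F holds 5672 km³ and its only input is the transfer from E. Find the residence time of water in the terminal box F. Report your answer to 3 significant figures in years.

Box A: F(A→B) = (6385 + 16240) − 5356 = 17269 km³/yr.
Box B: F(B→C) = (17269 + 3867) − 3766 = 17370 km³/yr.
Box C: F(C→D) = (17370 + 7391) − 8873 = 15888 km³/yr.
Box D: F(D→E) = (15888 + 2208) − 7410 = 10686 km³/yr.
Box E: F(E→F) = (10686 + 7667) − 3007 = 15346 km³/yr.
Box F throughput = its input = 15346 km³/yr; τ = 5672 / 15346 = 0.3696 yr.

0.370 yr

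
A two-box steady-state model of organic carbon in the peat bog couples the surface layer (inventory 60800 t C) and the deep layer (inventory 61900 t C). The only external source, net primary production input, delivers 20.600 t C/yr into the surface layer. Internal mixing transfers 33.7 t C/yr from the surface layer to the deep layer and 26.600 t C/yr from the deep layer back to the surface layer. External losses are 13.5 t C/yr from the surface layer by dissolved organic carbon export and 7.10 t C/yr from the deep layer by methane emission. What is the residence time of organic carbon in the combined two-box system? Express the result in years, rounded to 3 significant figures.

5960 yr

Treat the two boxes together as one reservoir: the mixing fluxes between them are internal recycling, so τ = ΣM / Σ(external losses).
M_total = 60800 + 61900 = 122700 t C.
ΣF_external_out = 13.5 + 7.10 = 20.600 t C/yr.
τ = M_total / ΣF_ext = 122700 / 20.600 = 5956 yr.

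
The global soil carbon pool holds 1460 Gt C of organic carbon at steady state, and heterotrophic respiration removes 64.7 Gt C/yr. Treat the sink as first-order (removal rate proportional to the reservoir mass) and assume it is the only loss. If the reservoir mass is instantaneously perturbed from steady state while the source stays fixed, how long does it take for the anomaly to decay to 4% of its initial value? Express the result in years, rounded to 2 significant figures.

For a linear reservoir the anomaly decays as exp(−t/τ) with τ = M/F = 1460/64.7 = 22.57 yr.
exp(−t/τ) = 0.04 ⇒ t = −τ ln(0.04) = 22.57 × 3.219 = 72.64 yr.

73 yr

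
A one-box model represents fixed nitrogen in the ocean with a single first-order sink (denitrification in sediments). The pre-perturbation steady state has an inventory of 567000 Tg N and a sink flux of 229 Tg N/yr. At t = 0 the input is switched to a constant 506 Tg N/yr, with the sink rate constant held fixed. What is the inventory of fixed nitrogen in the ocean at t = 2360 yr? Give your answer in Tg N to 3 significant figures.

988000 Tg N

The sink rate constant is k = F₀/M₀ = 229/567000 = 0.0004039 yr⁻¹.
Solving dM/dt = F₁ − kM with M(0) = M₀ gives M(t) = F₁/k + (M₀ − F₁/k)·e^(−kt).
F₁/k = 506/0.0004039 = 1.2528×10^6 Tg N; kt = 0.0004039 × 2360 = 0.9532, e^(−kt) = 0.3855.
M(2360) = 1.2528×10^6 + (567000 − 1.2528×10^6) × 0.3855 = 1.2528×10^6 − 264400 = 988440 Tg N.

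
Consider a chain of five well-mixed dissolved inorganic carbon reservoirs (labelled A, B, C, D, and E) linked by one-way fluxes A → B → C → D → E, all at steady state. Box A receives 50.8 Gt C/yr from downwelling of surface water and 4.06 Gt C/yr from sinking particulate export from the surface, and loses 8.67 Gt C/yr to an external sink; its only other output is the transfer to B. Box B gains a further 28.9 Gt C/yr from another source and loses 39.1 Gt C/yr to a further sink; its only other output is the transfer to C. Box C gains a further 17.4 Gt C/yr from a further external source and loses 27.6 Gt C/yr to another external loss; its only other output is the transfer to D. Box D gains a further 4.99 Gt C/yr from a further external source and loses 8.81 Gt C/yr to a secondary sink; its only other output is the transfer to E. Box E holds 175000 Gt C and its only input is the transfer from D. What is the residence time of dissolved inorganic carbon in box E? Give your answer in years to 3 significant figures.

7970 yr

Box A: F(A→B) = (50.8 + 4.06) − 8.67 = 46.190 Gt C/yr.
Box B: F(B→C) = (46.190 + 28.9) − 39.1 = 35.990 Gt C/yr.
Box C: F(C→D) = (35.990 + 17.4) − 27.6 = 25.790 Gt C/yr.
Box D: F(D→E) = (25.790 + 4.99) − 8.81 = 21.970 Gt C/yr.
Box E throughput = its input = 21.970 Gt C/yr; τ = 175000 / 21.970 = 7965 yr.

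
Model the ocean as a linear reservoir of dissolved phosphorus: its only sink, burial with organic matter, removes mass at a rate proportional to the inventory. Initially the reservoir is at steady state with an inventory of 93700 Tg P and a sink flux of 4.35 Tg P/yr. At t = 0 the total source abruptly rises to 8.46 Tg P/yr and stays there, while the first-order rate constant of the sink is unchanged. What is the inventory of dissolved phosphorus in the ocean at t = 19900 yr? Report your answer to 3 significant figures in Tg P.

Residence time τ = M₀/F₀ = 21540 yr. The eventual steady state is M_∞ = M₀·(F₁/F₀) = 93700 × 8.46/4.35 = 182230 Tg P.
The anomaly ΔM(t) = M(t) − M_∞ decays as ΔM₀·e^(−t/τ) with ΔM₀ = 93700 − 182230 = −88530 Tg P.
At t = 19900 yr, e^(−t/τ) = e^(−0.9239) = 0.3970, so ΔM = −35150 Tg P and M = 182230 − 35150 = 147080 Tg P.

147000 Tg P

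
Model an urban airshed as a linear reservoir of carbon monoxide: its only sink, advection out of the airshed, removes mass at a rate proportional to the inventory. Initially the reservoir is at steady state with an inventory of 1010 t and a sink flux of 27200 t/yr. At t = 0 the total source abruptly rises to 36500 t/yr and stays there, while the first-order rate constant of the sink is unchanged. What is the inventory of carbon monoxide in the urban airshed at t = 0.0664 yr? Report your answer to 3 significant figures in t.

The sink rate constant is k = F₀/M₀ = 27200/1010 = 26.93 yr⁻¹.
Solving dM/dt = F₁ − kM with M(0) = M₀ gives M(t) = F₁/k + (M₀ − F₁/k)·e^(−kt).
F₁/k = 36500/26.93 = 1355.3 t; kt = 26.93 × 0.0664 = 1.788, e^(−kt) = 0.1673.
M(0.0664) = 1355.3 + (1010 − 1355.3) × 0.1673 = 1355.3 − 57.76 = 1297.6 t.

1300 t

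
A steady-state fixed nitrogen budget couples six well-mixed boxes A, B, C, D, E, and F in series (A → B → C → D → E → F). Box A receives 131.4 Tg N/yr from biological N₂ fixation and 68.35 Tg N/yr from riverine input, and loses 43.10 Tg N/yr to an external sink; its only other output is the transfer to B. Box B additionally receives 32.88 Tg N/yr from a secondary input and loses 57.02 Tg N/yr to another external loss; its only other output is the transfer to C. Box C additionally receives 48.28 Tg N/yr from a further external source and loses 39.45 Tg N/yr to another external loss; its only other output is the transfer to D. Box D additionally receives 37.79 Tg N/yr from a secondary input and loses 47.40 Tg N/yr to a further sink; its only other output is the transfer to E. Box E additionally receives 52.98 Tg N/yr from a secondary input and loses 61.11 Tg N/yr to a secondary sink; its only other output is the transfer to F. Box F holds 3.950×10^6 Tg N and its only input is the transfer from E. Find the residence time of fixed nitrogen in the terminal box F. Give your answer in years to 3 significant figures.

Box A: F(A→B) = (131.4 + 68.35) − 43.10 = 156.65 Tg N/yr.
Box B: F(B→C) = (156.65 + 32.88) − 57.02 = 132.51 Tg N/yr.
Box C: F(C→D) = (132.51 + 48.28) − 39.45 = 141.34 Tg N/yr.
Box D: F(D→E) = (141.34 + 37.79) − 47.40 = 131.73 Tg N/yr.
Box E: F(E→F) = (131.73 + 52.98) − 61.11 = 123.60 Tg N/yr.
Box F throughput = its input = 123.60 Tg N/yr; τ = 3.950×10^6 / 123.60 = 31960 yr.

32000 yr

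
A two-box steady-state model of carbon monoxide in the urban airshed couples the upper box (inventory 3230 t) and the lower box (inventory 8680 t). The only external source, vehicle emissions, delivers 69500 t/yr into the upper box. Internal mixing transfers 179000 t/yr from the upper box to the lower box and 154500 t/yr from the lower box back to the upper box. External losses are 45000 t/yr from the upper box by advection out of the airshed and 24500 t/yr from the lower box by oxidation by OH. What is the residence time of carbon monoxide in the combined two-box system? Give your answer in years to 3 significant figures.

0.171 yr

Treat the two boxes together as one reservoir: the mixing fluxes between them are internal recycling, so τ = ΣM / Σ(external losses).
M_total = 3230 + 8680 = 11910 t.
ΣF_external_out = 45000 + 24500 = 69500 t/yr.
τ = M_total / ΣF_ext = 11910 / 69500 = 0.1714 yr.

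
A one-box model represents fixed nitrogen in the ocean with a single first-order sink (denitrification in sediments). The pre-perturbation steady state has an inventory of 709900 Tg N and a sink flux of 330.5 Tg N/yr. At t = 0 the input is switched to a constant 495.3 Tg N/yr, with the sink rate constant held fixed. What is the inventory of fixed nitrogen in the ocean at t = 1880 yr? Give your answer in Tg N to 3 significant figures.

Residence time τ = M₀/F₀ = 2148 yr. The eventual steady state is M_∞ = M₀·(F₁/F₀) = 709900 × 495.3/330.5 = 1.0639×10^6 Tg N.
The anomaly ΔM(t) = M(t) − M_∞ decays as ΔM₀·e^(−t/τ) with ΔM₀ = 709900 − 1.0639×10^6 = −354000 Tg N.
At t = 1880 yr, e^(−t/τ) = e^(−0.8753) = 0.4168, so ΔM = −147500 Tg N and M = 1.0639×10^6 − 147500 = 916360 Tg N.

916000 Tg N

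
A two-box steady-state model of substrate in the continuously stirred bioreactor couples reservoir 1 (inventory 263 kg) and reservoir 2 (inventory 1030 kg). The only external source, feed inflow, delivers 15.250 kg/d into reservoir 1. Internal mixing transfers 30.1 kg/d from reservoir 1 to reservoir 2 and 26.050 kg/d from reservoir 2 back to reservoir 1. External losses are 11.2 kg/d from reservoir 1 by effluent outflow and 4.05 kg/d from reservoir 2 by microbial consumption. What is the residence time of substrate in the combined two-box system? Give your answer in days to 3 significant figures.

Residence time in the combined system uses the total inventory and the total *external* removal — internal exchanges between the two boxes cancel.
M_total = 263 + 1030 = 1293.0 kg.
ΣF_external_out = 11.2 + 4.05 = 15.250 kg/d.
τ = M_total / ΣF_ext = 1293.0 / 15.250 = 84.79 d.

84.8 d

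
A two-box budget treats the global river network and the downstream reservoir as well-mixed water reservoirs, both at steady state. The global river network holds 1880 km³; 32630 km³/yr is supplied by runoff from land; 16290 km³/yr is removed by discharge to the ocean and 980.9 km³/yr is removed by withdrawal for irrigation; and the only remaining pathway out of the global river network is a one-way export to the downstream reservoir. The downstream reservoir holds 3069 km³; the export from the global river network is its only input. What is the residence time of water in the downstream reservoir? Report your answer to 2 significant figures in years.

0.20 yr

Balance the global river network: ΣF_in = 32630 km³/yr.
Export to the downstream reservoir = ΣF_in − (16290 + 980.9) = 15359 km³/yr.
At steady state the output of the downstream reservoir equals its input, 15359 km³/yr.
τ = M / F = 3069 / 15359 = 0.1998 yr.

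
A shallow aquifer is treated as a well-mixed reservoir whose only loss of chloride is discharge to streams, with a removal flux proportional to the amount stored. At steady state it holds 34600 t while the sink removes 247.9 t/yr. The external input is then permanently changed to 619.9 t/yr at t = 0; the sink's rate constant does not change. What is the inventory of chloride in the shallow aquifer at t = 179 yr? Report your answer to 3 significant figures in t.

72100 t

Residence time τ = M₀/F₀ = 139.6 yr. The eventual steady state is M_∞ = M₀·(F₁/F₀) = 34600 × 619.9/247.9 = 86521 t.
The anomaly ΔM(t) = M(t) − M_∞ decays as ΔM₀·e^(−t/τ) with ΔM₀ = 34600 − 86521 = −51920 t.
At t = 179 yr, e^(−t/τ) = e^(−1.282) = 0.2773, so ΔM = −14400 t and M = 86521 − 14400 = 72121 t.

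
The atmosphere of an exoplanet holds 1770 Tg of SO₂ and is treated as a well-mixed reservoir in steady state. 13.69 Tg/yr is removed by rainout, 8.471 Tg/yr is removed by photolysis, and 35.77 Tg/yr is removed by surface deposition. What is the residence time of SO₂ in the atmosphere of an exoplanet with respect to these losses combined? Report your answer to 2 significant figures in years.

Total removal = 13.69 + 8.471 + 35.77 = 57.931 Tg/yr.
τ = M / ΣF_out = 1770 / 57.931 = 30.55 yr.

31 yr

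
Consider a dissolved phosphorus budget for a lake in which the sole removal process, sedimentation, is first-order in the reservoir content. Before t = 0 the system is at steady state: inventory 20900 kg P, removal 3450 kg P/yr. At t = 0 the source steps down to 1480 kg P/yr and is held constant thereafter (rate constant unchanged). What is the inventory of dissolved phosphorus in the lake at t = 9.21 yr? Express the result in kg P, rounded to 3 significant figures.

τ = M₀/F₀ = 20900/3450 = 6.058 yr; rate constant k = 1/τ.
New steady state M_∞ = F₁/k = F₁·τ = 1480 × 6.058 = 8965.8 kg P.
M(t) = M_∞ + (M₀ − M_∞)·e^(−t/τ); t/τ = 9.21/6.058 = 1.520, so e^(−t/τ) = 0.2186.
M(t) = 8965.8 + 11930 × 0.2186 = 11575 kg P.

11600 kg P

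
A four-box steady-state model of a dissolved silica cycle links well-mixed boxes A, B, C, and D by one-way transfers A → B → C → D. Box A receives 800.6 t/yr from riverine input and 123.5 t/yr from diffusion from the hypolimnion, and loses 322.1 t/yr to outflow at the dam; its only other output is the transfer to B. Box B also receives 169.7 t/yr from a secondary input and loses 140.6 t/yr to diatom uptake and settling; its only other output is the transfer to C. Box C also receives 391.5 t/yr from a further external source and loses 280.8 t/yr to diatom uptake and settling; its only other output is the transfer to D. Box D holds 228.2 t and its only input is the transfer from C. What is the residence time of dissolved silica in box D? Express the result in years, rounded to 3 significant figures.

0.308 yr

Box A: F(A→B) = (800.6 + 123.5) − 322.1 = 602.00 t/yr.
Box B: F(B→C) = (602.00 + 169.7) − 140.6 = 631.10 t/yr.
Box C: F(C→D) = (631.10 + 391.5) − 280.8 = 741.80 t/yr.
Box D throughput = its input = 741.80 t/yr; τ = 228.2 / 741.80 = 0.3076 yr.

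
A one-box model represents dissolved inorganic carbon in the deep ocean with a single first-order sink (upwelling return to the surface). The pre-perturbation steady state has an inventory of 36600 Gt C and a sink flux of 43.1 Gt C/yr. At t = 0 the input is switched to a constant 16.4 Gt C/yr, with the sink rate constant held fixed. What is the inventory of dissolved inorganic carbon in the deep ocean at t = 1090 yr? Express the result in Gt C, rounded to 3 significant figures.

Residence time τ = M₀/F₀ = 849.2 yr. The eventual steady state is M_∞ = M₀·(F₁/F₀) = 36600 × 16.4/43.1 = 13927 Gt C.
The anomaly ΔM(t) = M(t) − M_∞ decays as ΔM₀·e^(−t/τ) with ΔM₀ = 36600 − 13927 = 22670 Gt C.
At t = 1090 yr, e^(−t/τ) = e^(−1.284) = 0.2770, so ΔM = 6282 Gt C and M = 13927 + 6282 = 20208 Gt C.

20200 Gt C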